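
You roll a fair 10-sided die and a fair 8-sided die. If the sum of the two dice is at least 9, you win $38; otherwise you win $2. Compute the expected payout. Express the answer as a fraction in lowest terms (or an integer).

E[payout] = (7/20)·2 + (13/20)·38 = 127/5

127/5 dollars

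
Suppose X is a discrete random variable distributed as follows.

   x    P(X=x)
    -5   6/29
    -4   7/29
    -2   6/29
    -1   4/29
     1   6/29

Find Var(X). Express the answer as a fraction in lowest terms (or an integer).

3960/841

E[X] = (6/29)·(-5) + (7/29)·(-4) + (6/29)·(-2) + (4/29)·(-1) + (6/29)·1 = -68/29
E[X²] = (6/29)·25 + (7/29)·16 + (6/29)·4 + (4/29)·1 + (6/29)·1 = 296/29
Var(X) = 296/29 − (-68/29)² = 3960/841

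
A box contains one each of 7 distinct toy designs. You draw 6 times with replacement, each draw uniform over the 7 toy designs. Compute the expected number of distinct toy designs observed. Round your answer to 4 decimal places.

Let Xⱼ=1 if type j appears at least once. P(Xⱼ=1) = 1 − ((7−1)/7)^6 = 70993/117649.
E[#distinct] = 7·70993/117649 = 70993/16807.
≈ 4.2240

4.2240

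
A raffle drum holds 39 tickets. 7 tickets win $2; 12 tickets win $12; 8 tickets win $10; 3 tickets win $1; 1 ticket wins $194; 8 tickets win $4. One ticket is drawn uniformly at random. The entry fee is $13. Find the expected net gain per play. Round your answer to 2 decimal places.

-$1.03

E[payout] = (7/39)·2 + (12/39)·12 + (8/39)·10 + (3/39)·1 + (1/39)·194 + (8/39)·4 = 467/39
Expected profit = 467/39 − 13 = -40/39 ≈ -$1.03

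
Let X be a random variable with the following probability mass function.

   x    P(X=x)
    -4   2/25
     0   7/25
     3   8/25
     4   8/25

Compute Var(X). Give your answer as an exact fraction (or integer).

E[X] = (2/25)·(-4) + (7/25)·0 + (8/25)·3 + (8/25)·4 = 48/25
E[X²] = (2/25)·16 + (7/25)·0 + (8/25)·9 + (8/25)·16 = 232/25
Var(X) = 232/25 − (48/25)² = 3496/625

3496/625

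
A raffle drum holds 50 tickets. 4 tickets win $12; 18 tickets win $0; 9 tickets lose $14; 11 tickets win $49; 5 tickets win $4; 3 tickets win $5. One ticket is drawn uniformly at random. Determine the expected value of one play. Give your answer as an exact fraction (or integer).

E[payout] = (4/50)·12 + (18/50)·0 + (9/50)·(-14) + (11/50)·49 + (5/50)·4 + (3/50)·5 = 248/25

248/25 dollars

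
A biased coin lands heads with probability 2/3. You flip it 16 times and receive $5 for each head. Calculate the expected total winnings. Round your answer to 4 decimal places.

$53.3333

E[#heads] = 16·2/3 = 32/3 (linearity over flips).
E[winnings] = 5·32/3 = 160/3.
≈ 53.3333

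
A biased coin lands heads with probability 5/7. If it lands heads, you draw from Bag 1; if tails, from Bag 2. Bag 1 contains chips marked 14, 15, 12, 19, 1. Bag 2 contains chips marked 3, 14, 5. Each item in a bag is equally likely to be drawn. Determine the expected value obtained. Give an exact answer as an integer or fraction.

227/21

E[X | Bag 1] = (14 + 15 + 12 + 19 + 1)/5 = 61/5
E[X | Bag 2] = (3 + 14 + 5)/3 = 22/3
E[X] = (5/7)·61/5 + (2/7)·22/3 = 227/21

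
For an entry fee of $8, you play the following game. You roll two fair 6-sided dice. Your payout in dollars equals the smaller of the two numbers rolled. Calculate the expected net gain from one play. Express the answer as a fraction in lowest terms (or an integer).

Distribution of the smaller of the two numbers rolled: 1 w.p. 11/36, 2 w.p. 1/4, 3 w.p. 7/36, 4 w.p. 5/36, 5 w.p. 1/12, 6 w.p. 1/36
E[payout] = (11/36)·1 + (1/4)·2 + (7/36)·3 + (5/36)·4 + (1/12)·5 + (1/36)·6 = 91/36
Expected profit = 91/36 − 8 = -197/36

-197/36 dollars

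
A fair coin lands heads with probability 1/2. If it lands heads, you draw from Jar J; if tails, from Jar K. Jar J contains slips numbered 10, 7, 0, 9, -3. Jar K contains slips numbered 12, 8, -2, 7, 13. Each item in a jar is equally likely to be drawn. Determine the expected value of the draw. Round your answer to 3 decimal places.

E[X | Jar J] = (10 + 7 + 0 + 9 − 3)/5 = 23/5
E[X | Jar K] = (12 + 8 − 2 + 7 + 13)/5 = 38/5
E[X] = (1/2)·23/5 + (1/2)·38/5 = 61/10 ≈ 6.100

6.100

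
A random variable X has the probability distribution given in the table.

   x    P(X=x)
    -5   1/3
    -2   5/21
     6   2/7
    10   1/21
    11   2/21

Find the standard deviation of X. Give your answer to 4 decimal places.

5.8871

E[X] = 23/21, E[X²] = 251/7
Var(X) = E[X²] − (E[X])² = 251/7 − 529/441 = 15284/441
SD(X) = √(15284/441) ≈ 5.8871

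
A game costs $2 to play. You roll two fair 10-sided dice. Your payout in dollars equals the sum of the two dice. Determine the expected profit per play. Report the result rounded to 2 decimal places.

Distribution of the sum of the two dice: 2 w.p. 1/100, 3 w.p. 1/50, 4 w.p. 3/100, 5 w.p. 1/25, 6 w.p. 1/20, 7 w.p. 3/50, …
E[payout] = (1/100)·2 + (1/50)·3 + (3/100)·4 + (1/25)·5 + (1/20)·6 + (3/50)·7 + (7/100)·8 + (2/25)·9 + (9/100)·10 + (1/10)·11 + (9/100)·12 + (2/25)·13 + (7/100)·14 + (3/50)·15 + (1/20)·16 + (1/25)·17 + (3/100)·18 + (1/50)·19 + (1/100)·20 = 11
Expected profit = 11 − 2 = 9 ≈ $9.00

$9.00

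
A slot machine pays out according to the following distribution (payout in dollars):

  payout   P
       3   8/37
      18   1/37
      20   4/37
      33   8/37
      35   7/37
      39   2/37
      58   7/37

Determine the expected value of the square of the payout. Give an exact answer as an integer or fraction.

45873/37

E[X²] = (8/37)·9 + (1/37)·324 + (4/37)·400 + (8/37)·1089 + (7/37)·1225 + (2/37)·1521 + (7/37)·3364
     = 45873/37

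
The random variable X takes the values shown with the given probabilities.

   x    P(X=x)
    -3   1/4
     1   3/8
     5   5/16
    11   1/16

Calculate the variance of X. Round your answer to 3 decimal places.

E[X] = (1/4)·(-3) + (3/8)·1 + (5/16)·5 + (1/16)·11 = 15/8
E[X²] = (1/4)·9 + (3/8)·1 + (5/16)·25 + (1/16)·121 = 18
Var(X) = 18 − (15/8)² = 927/64 ≈ 14.484

14.484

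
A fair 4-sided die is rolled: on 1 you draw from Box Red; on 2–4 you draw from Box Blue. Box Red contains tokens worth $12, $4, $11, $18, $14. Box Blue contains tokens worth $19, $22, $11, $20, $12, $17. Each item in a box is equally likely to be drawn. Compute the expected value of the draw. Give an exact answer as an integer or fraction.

623/40 dollars

E[X | Box Red] = (12 + 4 + 11 + 18 + 14)/5 = 59/5
E[X | Box Blue] = (19 + 22 + 11 + 20 + 12 + 17)/6 = 101/6
E[X] = (1/4)·59/5 + (3/4)·101/6 = 623/40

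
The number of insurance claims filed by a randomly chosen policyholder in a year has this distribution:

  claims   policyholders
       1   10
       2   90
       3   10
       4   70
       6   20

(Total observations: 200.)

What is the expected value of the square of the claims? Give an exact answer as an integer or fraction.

Total = 200, so P(claims=1) = 10/200, etc.
E[X²] = (1/20)·1 + (9/20)·4 + (1/20)·9 + (7/20)·16 + (1/10)·36
     = 23/2

23/2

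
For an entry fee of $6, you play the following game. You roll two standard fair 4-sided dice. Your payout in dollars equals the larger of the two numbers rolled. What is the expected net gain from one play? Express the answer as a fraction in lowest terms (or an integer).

Distribution of the larger of the two numbers rolled: 1 w.p. 1/16, 2 w.p. 3/16, 3 w.p. 5/16, 4 w.p. 7/16
E[payout] = (1/16)·1 + (3/16)·2 + (5/16)·3 + (7/16)·4 = 25/8
Expected profit = 25/8 − 6 = -23/8

-23/8 dollars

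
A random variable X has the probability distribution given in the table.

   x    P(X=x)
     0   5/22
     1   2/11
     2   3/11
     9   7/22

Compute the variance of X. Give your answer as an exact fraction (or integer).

6849/484

E[X] = (5/22)·0 + (2/11)·1 + (3/11)·2 + (7/22)·9 = 79/22
E[X²] = (5/22)·0 + (2/11)·1 + (3/11)·4 + (7/22)·81 = 595/22
Var(X) = 595/22 − (79/22)² = 6849/484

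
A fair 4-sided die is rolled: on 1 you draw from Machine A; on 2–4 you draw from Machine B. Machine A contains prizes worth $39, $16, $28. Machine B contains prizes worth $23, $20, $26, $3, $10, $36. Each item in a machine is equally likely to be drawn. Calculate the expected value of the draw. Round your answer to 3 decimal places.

$21.667

E[X | Machine A] = (39 + 16 + 28)/3 = 83/3
E[X | Machine B] = (23 + 20 + 26 + 3 + 10 + 36)/6 = 59/3
E[X] = (1/4)·83/3 + (3/4)·59/3 = 65/3 ≈ 21.667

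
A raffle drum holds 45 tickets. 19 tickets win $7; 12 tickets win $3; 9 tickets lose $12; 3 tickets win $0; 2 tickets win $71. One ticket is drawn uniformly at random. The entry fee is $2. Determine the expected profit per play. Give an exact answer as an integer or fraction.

113/45 dollars

E[payout] = (19/45)·7 + (12/45)·3 + (9/45)·(-12) + (3/45)·0 + (2/45)·71 = 203/45
Expected profit = 203/45 − 2 = 113/45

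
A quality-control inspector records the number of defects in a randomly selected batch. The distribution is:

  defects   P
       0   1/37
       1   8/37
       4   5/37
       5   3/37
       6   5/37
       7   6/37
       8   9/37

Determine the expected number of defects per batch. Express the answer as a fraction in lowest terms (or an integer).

187/37

E[X] = (1/37)·0 + (8/37)·1 + (5/37)·4 + (3/37)·5 + (5/37)·6 + (6/37)·7 + (9/37)·8
     = 187/37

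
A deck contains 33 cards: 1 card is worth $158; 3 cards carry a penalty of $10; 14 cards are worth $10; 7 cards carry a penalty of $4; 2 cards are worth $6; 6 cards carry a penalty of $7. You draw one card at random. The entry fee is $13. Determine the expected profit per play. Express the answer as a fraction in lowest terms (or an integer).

-73/11 dollars

E[payout] = (1/33)·158 + (3/33)·(-10) + (14/33)·10 + (7/33)·(-4) + (2/33)·6 + (6/33)·(-7) = 70/11
Expected profit = 70/11 − 13 = -73/11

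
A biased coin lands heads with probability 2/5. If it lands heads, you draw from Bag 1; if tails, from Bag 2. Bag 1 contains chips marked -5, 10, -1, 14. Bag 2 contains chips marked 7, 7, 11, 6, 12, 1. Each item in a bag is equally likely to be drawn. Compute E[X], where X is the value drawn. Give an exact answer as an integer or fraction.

E[X | Bag 1] = (-5 + 10 − 1 + 14)/4 = 9/2
E[X | Bag 2] = (7 + 7 + 11 + 6 + 12 + 1)/6 = 22/3
E[X] = (2/5)·9/2 + (3/5)·22/3 = 31/5

31/5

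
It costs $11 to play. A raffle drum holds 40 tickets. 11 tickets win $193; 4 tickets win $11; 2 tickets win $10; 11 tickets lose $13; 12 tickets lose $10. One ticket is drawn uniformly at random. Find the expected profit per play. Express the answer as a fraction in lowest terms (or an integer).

E[payout] = (11/40)·193 + (4/40)·11 + (2/40)·10 + (11/40)·(-13) + (12/40)·(-10) = 481/10
Expected profit = 481/10 − 11 = 371/10

371/10 dollars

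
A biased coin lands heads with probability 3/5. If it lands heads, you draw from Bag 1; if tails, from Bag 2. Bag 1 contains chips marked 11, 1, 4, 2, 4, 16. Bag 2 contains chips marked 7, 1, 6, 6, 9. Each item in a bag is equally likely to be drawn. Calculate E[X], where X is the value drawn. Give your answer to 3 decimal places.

E[X | Bag 1] = (11 + 1 + 4 + 2 + 4 + 16)/6 = 19/3
E[X | Bag 2] = (7 + 1 + 6 + 6 + 9)/5 = 29/5
E[X] = (3/5)·19/3 + (2/5)·29/5 = 153/25 ≈ 6.120

6.120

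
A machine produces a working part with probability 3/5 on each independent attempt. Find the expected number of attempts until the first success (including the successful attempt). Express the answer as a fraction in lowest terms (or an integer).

For a geometric distribution, E[trials] = 1/p = 1/(3/5) = 5/3.

5/3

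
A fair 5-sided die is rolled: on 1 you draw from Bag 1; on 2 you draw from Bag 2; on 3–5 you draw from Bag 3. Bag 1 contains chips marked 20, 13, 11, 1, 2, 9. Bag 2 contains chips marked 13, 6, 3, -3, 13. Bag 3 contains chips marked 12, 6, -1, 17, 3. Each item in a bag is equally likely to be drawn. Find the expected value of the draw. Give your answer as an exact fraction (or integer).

569/75

E[X | Bag 1] = (20 + 13 + 11 + 1 + 2 + 9)/6 = 28/3
E[X | Bag 2] = (13 + 6 + 3 − 3 + 13)/5 = 32/5
E[X | Bag 3] = (12 + 6 − 1 + 17 + 3)/5 = 37/5
E[X] = (1/5)·28/3 + (1/5)·32/5 + (3/5)·37/5 = 569/75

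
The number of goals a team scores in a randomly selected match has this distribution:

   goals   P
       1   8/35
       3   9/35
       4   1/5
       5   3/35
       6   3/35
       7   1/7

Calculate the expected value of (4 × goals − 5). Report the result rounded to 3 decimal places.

9.971

E[4x-5] = (8/35)·(-1) + (9/35)·7 + (1/5)·11 + (3/35)·15 + (3/35)·19 + (1/7)·23
     = 349/35 ≈ 9.971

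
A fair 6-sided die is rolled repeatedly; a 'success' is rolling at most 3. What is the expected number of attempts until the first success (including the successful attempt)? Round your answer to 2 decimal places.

For a geometric distribution, E[trials] = 1/p = 1/(1/2) = 2.
≈ 2.00

2.00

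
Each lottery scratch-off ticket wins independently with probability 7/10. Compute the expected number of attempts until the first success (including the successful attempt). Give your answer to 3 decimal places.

1.429

For a geometric distribution, E[trials] = 1/p = 1/(7/10) = 10/7.
≈ 1.429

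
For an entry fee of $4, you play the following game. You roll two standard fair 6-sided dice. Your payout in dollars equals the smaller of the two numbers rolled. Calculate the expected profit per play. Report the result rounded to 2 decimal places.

-$1.47

Distribution of the smaller of the two numbers rolled: 1 w.p. 11/36, 2 w.p. 1/4, 3 w.p. 7/36, 4 w.p. 5/36, 5 w.p. 1/12, 6 w.p. 1/36
E[payout] = (11/36)·1 + (1/4)·2 + (7/36)·3 + (5/36)·4 + (1/12)·5 + (1/36)·6 = 91/36
Expected profit = 91/36 − 4 = -53/36 ≈ -$1.47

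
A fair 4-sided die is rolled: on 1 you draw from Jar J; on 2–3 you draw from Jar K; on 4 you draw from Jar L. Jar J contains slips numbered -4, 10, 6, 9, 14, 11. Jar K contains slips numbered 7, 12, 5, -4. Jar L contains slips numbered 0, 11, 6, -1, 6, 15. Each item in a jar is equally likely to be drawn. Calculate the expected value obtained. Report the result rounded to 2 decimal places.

5.96

E[X | Jar J] = (-4 + 10 + 6 + 9 + 14 + 11)/6 = 23/3
E[X | Jar K] = (7 + 12 + 5 − 4)/4 = 5
E[X | Jar L] = (0 + 11 + 6 − 1 + 6 + 15)/6 = 37/6
E[X] = (1/4)·23/3 + (1/2)·5 + (1/4)·37/6 = 143/24 ≈ 5.96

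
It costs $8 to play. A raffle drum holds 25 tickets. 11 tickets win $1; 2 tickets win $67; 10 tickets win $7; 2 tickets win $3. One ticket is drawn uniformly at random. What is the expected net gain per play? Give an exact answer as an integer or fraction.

E[payout] = (11/25)·1 + (2/25)·67 + (10/25)·7 + (2/25)·3 = 221/25
Expected profit = 221/25 − 8 = 21/25

21/25 dollars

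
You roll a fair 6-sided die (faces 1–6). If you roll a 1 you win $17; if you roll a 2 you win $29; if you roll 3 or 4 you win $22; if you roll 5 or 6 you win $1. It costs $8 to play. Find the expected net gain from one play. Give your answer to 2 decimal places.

E[payout] = (1/3)·1 + (1/6)·17 + (1/3)·22 + (1/6)·29 = 46/3
Expected profit = 46/3 − 8 = 22/3 ≈ $7.33

$7.33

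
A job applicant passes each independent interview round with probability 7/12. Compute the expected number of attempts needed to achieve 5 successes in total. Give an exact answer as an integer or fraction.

60/7

By linearity (sum of 5 independent geometric waits), E[trials] = 5/p = 5/(7/12) = 60/7.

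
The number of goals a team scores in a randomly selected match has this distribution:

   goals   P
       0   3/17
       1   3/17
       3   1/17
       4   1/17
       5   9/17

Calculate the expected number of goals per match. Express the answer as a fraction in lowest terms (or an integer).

55/17

E[X] = (3/17)·0 + (3/17)·1 + (1/17)·3 + (1/17)·4 + (9/17)·5
     = 55/17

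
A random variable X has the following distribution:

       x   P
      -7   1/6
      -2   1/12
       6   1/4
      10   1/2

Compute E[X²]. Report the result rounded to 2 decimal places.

E[X²] = (1/6)·49 + (1/12)·4 + (1/4)·36 + (1/2)·100
     = 135/2 ≈ 67.50

67.50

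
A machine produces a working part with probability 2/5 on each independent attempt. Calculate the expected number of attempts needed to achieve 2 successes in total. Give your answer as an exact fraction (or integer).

5

By linearity (sum of 2 independent geometric waits), E[trials] = 2/p = 2/(2/5) = 5.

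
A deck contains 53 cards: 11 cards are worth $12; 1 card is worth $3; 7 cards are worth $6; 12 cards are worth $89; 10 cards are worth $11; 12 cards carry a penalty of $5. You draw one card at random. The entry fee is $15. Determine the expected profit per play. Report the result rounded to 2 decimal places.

E[payout] = (11/53)·12 + (1/53)·3 + (7/53)·6 + (12/53)·89 + (10/53)·11 + (12/53)·(-5) = 1295/53
Expected profit = 1295/53 − 15 = 500/53 ≈ $9.43

$9.43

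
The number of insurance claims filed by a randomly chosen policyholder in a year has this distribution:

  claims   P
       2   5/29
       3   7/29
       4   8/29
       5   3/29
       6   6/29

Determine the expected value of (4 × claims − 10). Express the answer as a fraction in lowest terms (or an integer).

E[4x-10] = (5/29)·(-2) + (7/29)·2 + (8/29)·6 + (3/29)·10 + (6/29)·14
     = 166/29

166/29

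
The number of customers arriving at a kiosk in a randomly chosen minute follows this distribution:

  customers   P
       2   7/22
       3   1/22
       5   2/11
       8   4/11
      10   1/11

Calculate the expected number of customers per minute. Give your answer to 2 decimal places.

5.50

E[X] = (7/22)·2 + (1/22)·3 + (2/11)·5 + (4/11)·8 + (1/11)·10
     = 11/2 ≈ 5.50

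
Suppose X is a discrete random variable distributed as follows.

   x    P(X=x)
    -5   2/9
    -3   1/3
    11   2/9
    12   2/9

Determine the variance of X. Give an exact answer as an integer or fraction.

E[X] = (2/9)·(-5) + (1/3)·(-3) + (2/9)·11 + (2/9)·12 = 3
E[X²] = (2/9)·25 + (1/3)·9 + (2/9)·121 + (2/9)·144 = 607/9
Var(X) = 607/9 − (3)² = 526/9

526/9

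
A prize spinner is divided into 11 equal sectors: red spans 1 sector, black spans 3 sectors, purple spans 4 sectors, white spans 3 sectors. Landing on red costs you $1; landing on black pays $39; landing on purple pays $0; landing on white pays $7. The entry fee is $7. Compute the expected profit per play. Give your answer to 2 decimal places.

$5.45

E[payout] = (1/11)·(-1) + (3/11)·39 + (4/11)·0 + (3/11)·7 = 137/11
Expected profit = 137/11 − 7 = 60/11 ≈ $5.45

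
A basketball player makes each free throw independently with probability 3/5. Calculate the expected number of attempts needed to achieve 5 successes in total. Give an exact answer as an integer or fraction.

25/3

By linearity (sum of 5 independent geometric waits), E[trials] = 5/p = 5/(3/5) = 25/3.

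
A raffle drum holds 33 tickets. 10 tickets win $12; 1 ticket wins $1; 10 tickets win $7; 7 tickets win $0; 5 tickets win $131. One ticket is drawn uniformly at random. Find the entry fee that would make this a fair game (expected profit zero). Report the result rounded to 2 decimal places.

E[payout] = (10/33)·12 + (1/33)·1 + (10/33)·7 + (7/33)·0 + (5/33)·131 = 282/11
Fair fee = E[payout] = 282/11 ≈ $25.64

$25.64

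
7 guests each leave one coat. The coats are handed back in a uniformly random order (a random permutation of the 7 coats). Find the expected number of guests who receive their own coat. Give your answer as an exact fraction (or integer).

Let Xᵢ = 1 if person i gets their own coat. For each i, P(Xᵢ=1) = 1/7.
By linearity of expectation, E[X₁+…+X_7] = 7·(1/7) = 1.

1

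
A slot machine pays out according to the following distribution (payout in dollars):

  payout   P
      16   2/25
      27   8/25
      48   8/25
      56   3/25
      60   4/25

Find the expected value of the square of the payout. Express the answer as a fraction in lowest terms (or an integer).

E[X²] = (2/25)·256 + (8/25)·729 + (8/25)·2304 + (3/25)·3136 + (4/25)·3600
     = 48584/25

48584/25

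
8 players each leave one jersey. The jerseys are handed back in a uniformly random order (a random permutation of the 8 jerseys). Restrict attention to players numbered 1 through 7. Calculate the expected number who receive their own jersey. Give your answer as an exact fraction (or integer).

Let Xᵢ = 1 if person i gets their own jersey. For each i, P(Xᵢ=1) = 1/8.
By linearity of expectation, E[X₁+…+X_7] = 7·(1/8) = 7/8.

7/8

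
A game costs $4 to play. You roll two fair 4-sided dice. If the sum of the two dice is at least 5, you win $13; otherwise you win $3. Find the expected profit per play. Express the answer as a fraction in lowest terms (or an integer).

E[payout] = (3/8)·3 + (5/8)·13 = 37/4
Expected profit = 37/4 − 4 = 21/4

21/4 dollars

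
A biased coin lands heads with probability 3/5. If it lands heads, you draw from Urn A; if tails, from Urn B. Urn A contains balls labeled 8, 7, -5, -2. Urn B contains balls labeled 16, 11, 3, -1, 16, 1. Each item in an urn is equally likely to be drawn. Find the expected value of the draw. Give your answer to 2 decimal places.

4.27

E[X | Urn A] = (8 + 7 − 5 − 2)/4 = 2
E[X | Urn B] = (16 + 11 + 3 − 1 + 16 + 1)/6 = 23/3
E[X] = (3/5)·2 + (2/5)·23/3 = 64/15 ≈ 4.27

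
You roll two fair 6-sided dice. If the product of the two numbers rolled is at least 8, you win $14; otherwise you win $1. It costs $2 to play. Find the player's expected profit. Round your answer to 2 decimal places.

E[payout] = (7/18)·1 + (11/18)·14 = 161/18
Expected profit = 161/18 − 2 = 125/18 ≈ $6.94

$6.94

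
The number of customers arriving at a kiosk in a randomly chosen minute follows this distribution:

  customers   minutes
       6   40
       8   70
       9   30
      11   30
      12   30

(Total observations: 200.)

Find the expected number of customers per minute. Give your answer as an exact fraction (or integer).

44/5

Total = 200, so P(customers=6) = 40/200, etc.
E[X] = (1/5)·6 + (7/20)·8 + (3/20)·9 + (3/20)·11 + (3/20)·12
     = 44/5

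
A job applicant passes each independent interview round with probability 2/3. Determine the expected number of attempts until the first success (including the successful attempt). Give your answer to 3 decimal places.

For a geometric distribution, E[trials] = 1/p = 1/(2/3) = 3/2.
≈ 1.500

1.500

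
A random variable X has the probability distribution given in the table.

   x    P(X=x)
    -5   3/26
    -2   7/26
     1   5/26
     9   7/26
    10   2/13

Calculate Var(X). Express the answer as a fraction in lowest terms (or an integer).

21709/676

E[X] = (3/26)·(-5) + (7/26)·(-2) + (5/26)·1 + (7/26)·9 + (2/13)·10 = 79/26
E[X²] = (3/26)·25 + (7/26)·4 + (5/26)·1 + (7/26)·81 + (2/13)·100 = 1075/26
Var(X) = 1075/26 − (79/26)² = 21709/676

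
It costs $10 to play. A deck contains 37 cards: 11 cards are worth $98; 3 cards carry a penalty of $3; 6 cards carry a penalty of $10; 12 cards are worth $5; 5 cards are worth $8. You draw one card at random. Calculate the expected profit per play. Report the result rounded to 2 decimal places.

$19.97

E[payout] = (11/37)·98 + (3/37)·(-3) + (6/37)·(-10) + (12/37)·5 + (5/37)·8 = 1109/37
Expected profit = 1109/37 − 10 = 739/37 ≈ $19.97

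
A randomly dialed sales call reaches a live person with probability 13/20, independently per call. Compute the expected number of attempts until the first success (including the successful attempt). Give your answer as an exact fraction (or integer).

For a geometric distribution, E[trials] = 1/p = 1/(13/20) = 20/13.

20/13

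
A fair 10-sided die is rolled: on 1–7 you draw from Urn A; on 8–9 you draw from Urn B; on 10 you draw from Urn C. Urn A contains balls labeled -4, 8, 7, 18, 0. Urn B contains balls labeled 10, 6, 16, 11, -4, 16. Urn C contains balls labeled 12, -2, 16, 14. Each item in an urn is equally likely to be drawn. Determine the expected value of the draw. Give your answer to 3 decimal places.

6.893

E[X | Urn A] = (-4 + 8 + 7 + 18 + 0)/5 = 29/5
E[X | Urn B] = (10 + 6 + 16 + 11 − 4 + 16)/6 = 55/6
E[X | Urn C] = (12 − 2 + 16 + 14)/4 = 10
E[X] = (7/10)·29/5 + (1/5)·55/6 + (1/10)·10 = 517/75 ≈ 6.893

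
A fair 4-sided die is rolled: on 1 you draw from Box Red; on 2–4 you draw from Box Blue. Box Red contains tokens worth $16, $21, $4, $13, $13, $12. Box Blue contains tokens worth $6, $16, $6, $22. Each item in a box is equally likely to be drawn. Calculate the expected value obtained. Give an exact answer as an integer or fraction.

38/3 dollars

E[X | Box Red] = (16 + 21 + 4 + 13 + 13 + 12)/6 = 79/6
E[X | Box Blue] = (6 + 16 + 6 + 22)/4 = 25/2
E[X] = (1/4)·79/6 + (3/4)·25/2 = 38/3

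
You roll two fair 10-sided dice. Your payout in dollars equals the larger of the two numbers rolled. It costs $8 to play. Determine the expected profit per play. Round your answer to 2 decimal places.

Distribution of the larger of the two numbers rolled: 1 w.p. 1/100, 2 w.p. 3/100, 3 w.p. 1/20, 4 w.p. 7/100, 5 w.p. 9/100, 6 w.p. 11/100, …
E[payout] = (1/100)·1 + (3/100)·2 + (1/20)·3 + (7/100)·4 + (9/100)·5 + (11/100)·6 + (13/100)·7 + (3/20)·8 + (17/100)·9 + (19/100)·10 = 143/20
Expected profit = 143/20 − 8 = -17/20 ≈ -$0.85

-$0.85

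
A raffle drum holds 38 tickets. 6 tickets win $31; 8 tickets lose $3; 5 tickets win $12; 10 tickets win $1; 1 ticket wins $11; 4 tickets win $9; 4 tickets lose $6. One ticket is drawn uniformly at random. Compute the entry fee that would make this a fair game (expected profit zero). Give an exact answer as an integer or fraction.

255/38 dollars

E[payout] = (6/38)·31 + (8/38)·(-3) + (5/38)·12 + (10/38)·1 + (1/38)·11 + (4/38)·9 + (4/38)·(-6) = 255/38
Fair fee = E[payout] = 255/38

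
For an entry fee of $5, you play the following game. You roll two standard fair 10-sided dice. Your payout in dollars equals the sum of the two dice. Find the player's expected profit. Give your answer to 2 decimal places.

$6.00

Distribution of the sum of the two dice: 2 w.p. 1/100, 3 w.p. 1/50, 4 w.p. 3/100, 5 w.p. 1/25, 6 w.p. 1/20, 7 w.p. 3/50, …
E[payout] = (1/100)·2 + (1/50)·3 + (3/100)·4 + (1/25)·5 + (1/20)·6 + (3/50)·7 + (7/100)·8 + (2/25)·9 + (9/100)·10 + (1/10)·11 + (9/100)·12 + (2/25)·13 + (7/100)·14 + (3/50)·15 + (1/20)·16 + (1/25)·17 + (3/100)·18 + (1/50)·19 + (1/100)·20 = 11
Expected profit = 11 − 5 = 6 ≈ $6.00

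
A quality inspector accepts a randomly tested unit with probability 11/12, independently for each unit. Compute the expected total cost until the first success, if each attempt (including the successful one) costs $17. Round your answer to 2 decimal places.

E[#attempts] = 1/p = 12/11; E[cost] = 17·12/11 = 204/11.
≈ 18.55

$18.55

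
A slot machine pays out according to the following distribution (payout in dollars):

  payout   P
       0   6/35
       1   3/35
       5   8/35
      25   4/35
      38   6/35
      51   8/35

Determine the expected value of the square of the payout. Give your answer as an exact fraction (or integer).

6435/7

E[X²] = (6/35)·0 + (3/35)·1 + (8/35)·25 + (4/35)·625 + (6/35)·1444 + (8/35)·2601
     = 6435/7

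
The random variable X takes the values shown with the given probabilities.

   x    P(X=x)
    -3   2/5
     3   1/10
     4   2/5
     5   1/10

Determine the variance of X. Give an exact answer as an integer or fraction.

299/25

E[X] = (2/5)·(-3) + (1/10)·3 + (2/5)·4 + (1/10)·5 = 6/5
E[X²] = (2/5)·9 + (1/10)·9 + (2/5)·16 + (1/10)·25 = 67/5
Var(X) = 67/5 − (6/5)² = 299/25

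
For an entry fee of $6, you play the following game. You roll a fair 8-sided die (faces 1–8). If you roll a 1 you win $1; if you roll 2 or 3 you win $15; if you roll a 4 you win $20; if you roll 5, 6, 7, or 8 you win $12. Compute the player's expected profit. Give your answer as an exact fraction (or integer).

51/8 dollars

E[payout] = (1/8)·1 + (1/2)·12 + (1/4)·15 + (1/8)·20 = 99/8
Expected profit = 99/8 − 6 = 51/8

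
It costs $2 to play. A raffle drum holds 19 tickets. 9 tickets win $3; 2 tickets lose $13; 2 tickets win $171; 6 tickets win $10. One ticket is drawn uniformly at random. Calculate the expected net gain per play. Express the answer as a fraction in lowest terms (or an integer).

365/19 dollars

E[payout] = (9/19)·3 + (2/19)·(-13) + (2/19)·171 + (6/19)·10 = 403/19
Expected profit = 403/19 − 2 = 365/19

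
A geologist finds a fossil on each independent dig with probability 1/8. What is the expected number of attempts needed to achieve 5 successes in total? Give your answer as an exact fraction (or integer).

40

By linearity (sum of 5 independent geometric waits), E[trials] = 5/p = 5/(1/8) = 40.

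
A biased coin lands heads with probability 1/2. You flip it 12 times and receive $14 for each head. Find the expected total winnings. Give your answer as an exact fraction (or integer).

E[#heads] = 12·1/2 = 6 (linearity over flips).
E[winnings] = 14·6 = 84.

$84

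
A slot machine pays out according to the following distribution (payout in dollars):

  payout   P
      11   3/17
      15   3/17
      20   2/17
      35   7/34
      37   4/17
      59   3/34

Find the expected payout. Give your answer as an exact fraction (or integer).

477/17 dollars

E[X] = (3/17)·11 + (3/17)·15 + (2/17)·20 + (7/34)·35 + (4/17)·37 + (3/34)·59
     = 477/17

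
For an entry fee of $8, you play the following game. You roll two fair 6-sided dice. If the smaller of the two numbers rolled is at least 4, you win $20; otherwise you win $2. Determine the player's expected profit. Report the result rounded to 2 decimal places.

-$1.50

E[payout] = (3/4)·2 + (1/4)·20 = 13/2
Expected profit = 13/2 − 8 = -3/2 ≈ -$1.50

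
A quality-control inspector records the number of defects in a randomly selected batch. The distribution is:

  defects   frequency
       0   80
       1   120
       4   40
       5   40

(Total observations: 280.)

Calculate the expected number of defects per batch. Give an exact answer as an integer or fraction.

Total = 280, so P(defects=0) = 80/280, etc.
E[X] = (2/7)·0 + (3/7)·1 + (1/7)·4 + (1/7)·5
     = 12/7

12/7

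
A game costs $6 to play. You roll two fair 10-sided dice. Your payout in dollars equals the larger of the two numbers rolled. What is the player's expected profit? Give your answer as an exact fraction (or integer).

23/20 dollars

Distribution of the larger of the two numbers rolled: 1 w.p. 1/100, 2 w.p. 3/100, 3 w.p. 1/20, 4 w.p. 7/100, 5 w.p. 9/100, 6 w.p. 11/100, …
E[payout] = (1/100)·1 + (3/100)·2 + (1/20)·3 + (7/100)·4 + (9/100)·5 + (11/100)·6 + (13/100)·7 + (3/20)·8 + (17/100)·9 + (19/100)·10 = 143/20
Expected profit = 143/20 − 6 = 23/20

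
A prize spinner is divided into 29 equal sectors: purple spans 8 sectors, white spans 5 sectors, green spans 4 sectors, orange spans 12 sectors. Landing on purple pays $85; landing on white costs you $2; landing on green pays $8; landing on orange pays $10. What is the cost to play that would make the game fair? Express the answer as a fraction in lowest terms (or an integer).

822/29 dollars

E[payout] = (8/29)·85 + (5/29)·(-2) + (4/29)·8 + (12/29)·10 = 822/29
Fair fee = E[payout] = 822/29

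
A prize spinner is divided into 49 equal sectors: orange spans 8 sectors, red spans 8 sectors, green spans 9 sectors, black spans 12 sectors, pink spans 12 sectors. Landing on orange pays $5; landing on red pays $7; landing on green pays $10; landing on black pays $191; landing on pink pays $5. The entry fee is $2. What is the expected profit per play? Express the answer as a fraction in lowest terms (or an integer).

E[payout] = (8/49)·5 + (8/49)·7 + (9/49)·10 + (12/49)·191 + (12/49)·5 = 2538/49
Expected profit = 2538/49 − 2 = 2440/49

2440/49 dollars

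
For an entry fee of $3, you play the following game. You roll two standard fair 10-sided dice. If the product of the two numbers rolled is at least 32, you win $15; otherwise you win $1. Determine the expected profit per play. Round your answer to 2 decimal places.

E[payout] = (61/100)·1 + (39/100)·15 = 323/50
Expected profit = 323/50 − 3 = 173/50 ≈ $3.46

$3.46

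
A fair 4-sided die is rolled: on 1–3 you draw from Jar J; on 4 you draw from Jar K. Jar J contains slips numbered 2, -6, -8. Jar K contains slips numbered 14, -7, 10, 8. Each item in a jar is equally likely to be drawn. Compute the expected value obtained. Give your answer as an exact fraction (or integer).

E[X | Jar J] = (2 − 6 − 8)/3 = -4
E[X | Jar K] = (14 − 7 + 10 + 8)/4 = 25/4
E[X] = (3/4)·(-4) + (1/4)·25/4 = -23/16

-23/16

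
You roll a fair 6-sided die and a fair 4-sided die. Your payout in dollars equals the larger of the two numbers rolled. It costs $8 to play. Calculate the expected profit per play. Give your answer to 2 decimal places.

Distribution of the larger of the two numbers rolled: 1 w.p. 1/24, 2 w.p. 1/8, 3 w.p. 5/24, 4 w.p. 7/24, 5 w.p. 1/6, 6 w.p. 1/6
E[payout] = (1/24)·1 + (1/8)·2 + (5/24)·3 + (7/24)·4 + (1/6)·5 + (1/6)·6 = 47/12
Expected profit = 47/12 − 8 = -49/12 ≈ -$4.08

-$4.08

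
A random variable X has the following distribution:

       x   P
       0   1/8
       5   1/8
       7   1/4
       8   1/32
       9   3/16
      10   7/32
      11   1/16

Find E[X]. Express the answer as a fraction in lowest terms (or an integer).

E[X] = (1/8)·0 + (1/8)·5 + (1/4)·7 + (1/32)·8 + (3/16)·9 + (7/32)·10 + (1/16)·11
     = 115/16

115/16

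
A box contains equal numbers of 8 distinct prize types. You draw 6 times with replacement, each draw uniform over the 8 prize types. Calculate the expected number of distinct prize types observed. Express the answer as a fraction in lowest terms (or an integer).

144495/32768

Let Xⱼ=1 if type j appears at least once. P(Xⱼ=1) = 1 − ((8−1)/8)^6 = 144495/262144.
E[#distinct] = 8·144495/262144 = 144495/32768.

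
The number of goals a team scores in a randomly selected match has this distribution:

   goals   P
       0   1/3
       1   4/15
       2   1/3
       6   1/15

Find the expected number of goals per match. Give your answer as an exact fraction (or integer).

E[X] = (1/3)·0 + (4/15)·1 + (1/3)·2 + (1/15)·6
     = 4/3

4/3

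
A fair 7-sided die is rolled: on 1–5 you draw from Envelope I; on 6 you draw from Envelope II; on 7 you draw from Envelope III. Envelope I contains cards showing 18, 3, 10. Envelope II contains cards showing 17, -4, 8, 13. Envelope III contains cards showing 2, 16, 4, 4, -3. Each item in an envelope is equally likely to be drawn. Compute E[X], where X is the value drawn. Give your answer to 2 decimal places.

9.25

E[X | Envelope I] = (18 + 3 + 10)/3 = 31/3
E[X | Envelope II] = (17 − 4 + 8 + 13)/4 = 17/2
E[X | Envelope III] = (2 + 16 + 4 + 4 − 3)/5 = 23/5
E[X] = (5/7)·31/3 + (1/7)·17/2 + (1/7)·23/5 = 1943/210 ≈ 9.25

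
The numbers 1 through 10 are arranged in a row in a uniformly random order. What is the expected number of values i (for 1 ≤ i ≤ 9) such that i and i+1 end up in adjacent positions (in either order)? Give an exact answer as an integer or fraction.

For each i ∈ {1,…,9}, let Xᵢ = 1 if i and i+1 are adjacent. P(Xᵢ=1) = 2·(10−1)!/10! = 2/10.
By linearity, E[ΣXᵢ] = (9)·(2/10) = 9/5.

9/5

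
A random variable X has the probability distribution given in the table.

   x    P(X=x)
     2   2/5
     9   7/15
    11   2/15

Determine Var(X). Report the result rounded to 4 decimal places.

E[X] = (2/5)·2 + (7/15)·9 + (2/15)·11 = 97/15
E[X²] = (2/5)·4 + (7/15)·81 + (2/15)·121 = 833/15
Var(X) = 833/15 − (97/15)² = 3086/225 ≈ 13.7156

13.7156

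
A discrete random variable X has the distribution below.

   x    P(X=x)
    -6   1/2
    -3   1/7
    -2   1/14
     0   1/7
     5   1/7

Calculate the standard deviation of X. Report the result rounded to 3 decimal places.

3.870

E[X] = -20/7, E[X²] = 162/7
Var(X) = E[X²] − (E[X])² = 162/7 − 400/49 = 734/49
SD(X) = √(734/49) ≈ 3.870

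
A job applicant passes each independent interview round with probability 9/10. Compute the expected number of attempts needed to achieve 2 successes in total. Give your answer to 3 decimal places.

2.222

By linearity (sum of 2 independent geometric waits), E[trials] = 2/p = 2/(9/10) = 20/9.
≈ 2.222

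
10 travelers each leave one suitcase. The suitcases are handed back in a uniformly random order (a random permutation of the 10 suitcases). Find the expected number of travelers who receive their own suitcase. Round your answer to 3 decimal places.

1.000

Let Xᵢ = 1 if person i gets their own suitcase. For each i, P(Xᵢ=1) = 1/10.
By linearity of expectation, E[X₁+…+X_10] = 10·(1/10) = 1.
≈ 1.000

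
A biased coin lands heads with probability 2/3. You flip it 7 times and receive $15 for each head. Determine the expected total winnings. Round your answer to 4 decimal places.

$70.0000

E[#heads] = 7·2/3 = 14/3 (linearity over flips).
E[winnings] = 15·14/3 = 70.
≈ 70.0000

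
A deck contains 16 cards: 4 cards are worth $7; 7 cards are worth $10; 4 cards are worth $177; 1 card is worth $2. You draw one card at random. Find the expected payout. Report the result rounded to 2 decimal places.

$50.50

E[payout] = (4/16)·7 + (7/16)·10 + (4/16)·177 + (1/16)·2 = 101/2
≈ $50.50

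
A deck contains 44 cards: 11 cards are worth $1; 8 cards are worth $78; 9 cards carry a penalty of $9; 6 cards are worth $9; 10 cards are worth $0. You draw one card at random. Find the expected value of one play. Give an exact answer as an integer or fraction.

E[payout] = (11/44)·1 + (8/44)·78 + (9/44)·(-9) + (6/44)·9 + (10/44)·0 = 152/11

152/11 dollars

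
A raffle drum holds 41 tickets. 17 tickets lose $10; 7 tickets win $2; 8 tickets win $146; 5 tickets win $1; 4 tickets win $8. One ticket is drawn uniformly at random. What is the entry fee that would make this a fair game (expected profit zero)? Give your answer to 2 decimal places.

$25.59

E[payout] = (17/41)·(-10) + (7/41)·2 + (8/41)·146 + (5/41)·1 + (4/41)·8 = 1049/41
Fair fee = E[payout] = 1049/41 ≈ $25.59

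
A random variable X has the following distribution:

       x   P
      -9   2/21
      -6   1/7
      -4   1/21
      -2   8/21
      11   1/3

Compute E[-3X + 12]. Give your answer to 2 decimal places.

9.00

E[-3x+12] = (2/21)·39 + (1/7)·30 + (1/21)·24 + (8/21)·18 + (1/3)·(-21)
     = 9 ≈ 9.00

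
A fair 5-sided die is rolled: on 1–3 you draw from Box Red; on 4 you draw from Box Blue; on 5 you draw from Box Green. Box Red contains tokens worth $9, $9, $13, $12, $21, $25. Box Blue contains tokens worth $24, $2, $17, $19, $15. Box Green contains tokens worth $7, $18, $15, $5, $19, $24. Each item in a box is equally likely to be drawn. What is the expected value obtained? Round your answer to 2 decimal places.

E[X | Box Red] = (9 + 9 + 13 + 12 + 21 + 25)/6 = 89/6
E[X | Box Blue] = (24 + 2 + 17 + 19 + 15)/5 = 77/5
E[X | Box Green] = (7 + 18 + 15 + 5 + 19 + 24)/6 = 44/3
E[X] = (3/5)·89/6 + (1/5)·77/5 + (1/5)·44/3 = 2237/150 ≈ 14.91

$14.91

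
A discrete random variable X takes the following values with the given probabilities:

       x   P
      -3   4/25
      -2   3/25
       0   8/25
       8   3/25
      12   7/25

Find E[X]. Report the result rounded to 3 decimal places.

E[X] = (4/25)·(-3) + (3/25)·(-2) + (8/25)·0 + (3/25)·8 + (7/25)·12
     = 18/5 ≈ 3.600

3.600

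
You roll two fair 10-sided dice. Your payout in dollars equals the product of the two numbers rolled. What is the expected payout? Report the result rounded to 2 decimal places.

$30.25

Distribution of the product of the two numbers rolled: 1 w.p. 1/100, 2 w.p. 1/50, 3 w.p. 1/50, 4 w.p. 3/100, 5 w.p. 1/50, 6 w.p. 1/25, …
E[payout] = (1/100)·1 + (1/50)·2 + (1/50)·3 + (3/100)·4 + (1/50)·5 + (1/25)·6 + (1/50)·7 + (1/25)·8 + (3/100)·9 + (1/25)·10 + (1/25)·12 + (1/50)·14 + (1/50)·15 + (3/100)·16 + (1/25)·18 + (1/25)·20 + (1/50)·21 + (1/25)·24 + (1/100)·25 + (1/50)·27 + (1/50)·28 + (1/25)·30 + (1/50)·32 + (1/50)·35 + (3/100)·36 + (1/25)·40 + (1/50)·42 + (1/50)·45 + (1/50)·48 + (1/100)·49 + (1/50)·50 + (1/50)·54 + (1/50)·56 + (1/50)·60 + (1/50)·63 + (1/100)·64 + (1/50)·70 + (1/50)·72 + (1/50)·80 + (1/100)·81 + (1/50)·90 + (1/100)·100 = 121/4
≈ $30.25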